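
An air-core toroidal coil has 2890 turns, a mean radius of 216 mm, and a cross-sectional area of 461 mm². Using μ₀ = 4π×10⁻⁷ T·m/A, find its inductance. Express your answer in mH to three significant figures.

L ≈ 3.57 mH

For a thin toroid, L = μ₀N²A/(2πR).
L = (4π×10⁻⁷)(2890)²(4.610×10^-4) / (2π×0.216 m) = 3.565×10^-3 H.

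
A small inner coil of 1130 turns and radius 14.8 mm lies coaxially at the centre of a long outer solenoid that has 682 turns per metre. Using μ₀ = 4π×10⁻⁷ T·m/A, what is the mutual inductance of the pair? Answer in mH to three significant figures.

M ≈ 0.666 mH

The outer solenoid produces a uniform field B₁ = μ₀n₁I₁ across the inner coil,
so the flux linkage is N₂Φ = N₂B₁A₂ = μ₀n₁N₂A₂·I₁, giving M = μ₀n₁N₂A₂.
A₂ = πr² = π(1.480×10^-2 m)² = 6.881×10^-4 m².
M = (4π×10⁻⁷)(682)(1130)(6.881×10^-4) = 6.664×10^-4 H.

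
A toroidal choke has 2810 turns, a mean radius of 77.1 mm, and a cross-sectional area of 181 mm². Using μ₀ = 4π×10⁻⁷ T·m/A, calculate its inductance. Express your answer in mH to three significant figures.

L ≈ 3.71 mH

For a thin toroid, L = μ₀N²A/(2πR).
L = (4π×10⁻⁷)(2810)²(1.810×10^-4) / (2π×7.710×10^-2 m) = 3.707×10^-3 H.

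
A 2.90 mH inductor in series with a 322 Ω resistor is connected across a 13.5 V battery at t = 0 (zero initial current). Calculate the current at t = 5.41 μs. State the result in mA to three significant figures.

τ = L/R = 2.900×10^-3/322 = 9.006×10^-6 s; final current I_∞ = ε/R = 13.5/322 = 4.193×10^-2 A.
I(t) = I_∞(1 − e^(−t/τ)) with t/τ = 0.601.
I = (4.193×10^-2)(1 − e^(−0.601)) = 1.893×10^-2 A.

I ≈ 18.9 mA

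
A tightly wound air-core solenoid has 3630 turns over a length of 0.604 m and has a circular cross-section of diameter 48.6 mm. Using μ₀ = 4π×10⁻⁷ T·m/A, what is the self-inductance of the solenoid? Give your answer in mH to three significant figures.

A = π(d/2)² = π(2.430×10^-2 m)² = 1.855×10^-3 m².
For a long solenoid, L = μ₀N²A/ℓ.
L = (4π×10⁻⁷)(3630)²(1.855×10^-3)/(0.604 m) = 5.086×10^-2 H.

L ≈ 50.9 mH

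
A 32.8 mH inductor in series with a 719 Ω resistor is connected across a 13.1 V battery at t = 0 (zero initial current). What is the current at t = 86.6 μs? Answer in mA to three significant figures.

τ = L/R = 3.280×10^-2/719 = 4.562×10^-5 s; final current I_∞ = ε/R = 13.1/719 = 1.822×10^-2 A.
I(t) = I_∞(1 − e^(−t/τ)) with t/τ = 1.898.
I = (1.822×10^-2)(1 − e^(−1.898)) = 1.549×10^-2 A.

I ≈ 15.5 mA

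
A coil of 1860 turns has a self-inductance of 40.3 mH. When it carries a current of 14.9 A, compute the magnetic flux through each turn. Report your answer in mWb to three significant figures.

From L = NΦ_B/I, the flux per turn is Φ_B = LI/N.
Φ_B = (4.030×10^-2 H)(14.9 A)/1860 = 3.228×10^-4 Wb.

Φ_B ≈ 0.323 mWb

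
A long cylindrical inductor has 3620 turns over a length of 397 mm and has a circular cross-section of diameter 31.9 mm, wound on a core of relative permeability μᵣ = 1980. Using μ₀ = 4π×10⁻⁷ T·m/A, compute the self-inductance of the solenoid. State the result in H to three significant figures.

A = π(d/2)² = π(1.595×10^-2 m)² = 7.992×10^-4 m².
For a long solenoid, L = μ₀μᵣN²A/ℓ.
L = (4π×10⁻⁷)(1980)(3620)²(7.992×10^-4)/(0.397 m) = 65.64 H.

L ≈ 65.6 H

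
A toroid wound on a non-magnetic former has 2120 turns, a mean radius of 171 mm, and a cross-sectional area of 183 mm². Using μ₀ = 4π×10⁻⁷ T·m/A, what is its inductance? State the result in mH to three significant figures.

For a thin toroid, L = μ₀N²A/(2πR).
L = (4π×10⁻⁷)(2120)²(1.830×10^-4) / (2π×0.171 m) = 9.620×10^-4 H.

L ≈ 0.962 mH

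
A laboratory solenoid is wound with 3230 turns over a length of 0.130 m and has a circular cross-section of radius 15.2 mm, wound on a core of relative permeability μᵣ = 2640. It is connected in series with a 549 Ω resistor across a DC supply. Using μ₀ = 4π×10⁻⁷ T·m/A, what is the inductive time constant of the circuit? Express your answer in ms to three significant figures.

τ ≈ 352 ms

A = πr² = π(1.520×10^-2 m)² = 7.258×10^-4 m².
L = μ₀μᵣN²A/ℓ = (4π×10⁻⁷)(2640)(3230)²(7.258×10^-4)/(0.13) = 193.2 H.
τ = L/R = (193.2)/(549) = 0.352 s.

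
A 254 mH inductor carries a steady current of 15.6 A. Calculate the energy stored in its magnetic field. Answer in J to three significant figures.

Stored magnetic energy: U = ½LI².
U = ½(0.254 H)(15.6 A)² = 30.91 J.

U ≈ 30.9 J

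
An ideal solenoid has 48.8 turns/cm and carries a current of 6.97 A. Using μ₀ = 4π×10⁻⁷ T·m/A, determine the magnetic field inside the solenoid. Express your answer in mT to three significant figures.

Inside a long solenoid, B = μ₀nI.
B = (4π×10⁻⁷)(4.880×10^3 m⁻¹)(6.97 A) = 4.274×10^-2 T.

B ≈ 42.7 mT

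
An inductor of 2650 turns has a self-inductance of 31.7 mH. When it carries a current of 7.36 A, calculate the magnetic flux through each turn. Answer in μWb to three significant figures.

From L = NΦ_B/I, the flux per turn is Φ_B = LI/N.
Φ_B = (3.170×10^-2 H)(7.36 A)/2650 = 8.804×10^-5 Wb.

Φ_B ≈ 88.0 μWb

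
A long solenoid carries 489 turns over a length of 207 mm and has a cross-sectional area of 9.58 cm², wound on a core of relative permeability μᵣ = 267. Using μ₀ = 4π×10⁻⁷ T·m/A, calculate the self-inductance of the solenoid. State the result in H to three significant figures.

L ≈ 0.371 H

A = 9.58 cm² = 9.580×10^-4 m².
For a long solenoid, L = μ₀μᵣN²A/ℓ.
L = (4π×10⁻⁷)(267)(489)²(9.580×10^-4)/(0.207 m) = 0.3713 H.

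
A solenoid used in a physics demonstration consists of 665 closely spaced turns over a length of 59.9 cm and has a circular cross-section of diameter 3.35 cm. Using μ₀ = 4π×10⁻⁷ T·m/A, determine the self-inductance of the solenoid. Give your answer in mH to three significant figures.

A = π(d/2)² = π(1.675×10^-2 m)² = 8.814×10^-4 m².
For a long solenoid, L = μ₀N²A/ℓ.
L = (4π×10⁻⁷)(665)²(8.814×10^-4)/(0.599 m) = 8.177×10^-4 H.

L ≈ 0.818 mH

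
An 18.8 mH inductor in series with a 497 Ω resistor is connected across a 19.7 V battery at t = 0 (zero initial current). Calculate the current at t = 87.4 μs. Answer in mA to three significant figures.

I ≈ 35.7 mA

τ = L/R = 1.880×10^-2/497 = 3.783×10^-5 s; final current I_∞ = ε/R = 19.7/497 = 3.964×10^-2 A.
I(t) = I_∞(1 − e^(−t/τ)) with t/τ = 2.311.
I = (3.964×10^-2)(1 − e^(−2.311)) = 3.571×10^-2 A.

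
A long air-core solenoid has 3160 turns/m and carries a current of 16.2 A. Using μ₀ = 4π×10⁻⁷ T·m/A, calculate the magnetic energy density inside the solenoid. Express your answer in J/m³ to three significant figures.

u ≈ 1650 J/m³

B = μ₀nI = (4π×10⁻⁷)(3.160×10^3)(16.2) = 6.433×10^-2 T.
u = B²/(2μ₀) = (6.433×10^-2)²/(2×4π×10⁻⁷) = 1.647×10^3 J/m³.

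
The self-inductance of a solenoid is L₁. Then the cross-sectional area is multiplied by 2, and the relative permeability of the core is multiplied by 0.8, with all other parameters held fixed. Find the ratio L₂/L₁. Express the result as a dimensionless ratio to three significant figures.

For a solenoid, L ∝ μᵣN²A/ℓ.
L₂/L₁ = (2) × (0.8) = 1.60.

L₂/L₁ = 1.60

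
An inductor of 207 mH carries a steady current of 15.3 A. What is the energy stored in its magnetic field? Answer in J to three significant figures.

U ≈ 24.2 J

Stored magnetic energy: U = ½LI².
U = ½(0.207 H)(15.3 A)² = 24.23 J.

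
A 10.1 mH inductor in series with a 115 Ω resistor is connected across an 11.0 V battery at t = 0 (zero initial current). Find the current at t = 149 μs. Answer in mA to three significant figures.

I ≈ 78.1 mA

τ = L/R = 1.010×10^-2/115 = 8.783×10^-5 s; final current I_∞ = ε/R = 11.0/115 = 9.565×10^-2 A.
I(t) = I_∞(1 − e^(−t/τ)) with t/τ = 1.697.
I = (9.565×10^-2)(1 − e^(−1.697)) = 7.812×10^-2 A.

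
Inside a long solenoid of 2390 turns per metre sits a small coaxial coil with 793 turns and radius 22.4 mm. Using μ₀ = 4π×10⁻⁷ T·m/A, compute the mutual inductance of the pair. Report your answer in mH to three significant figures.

The outer solenoid produces a uniform field B₁ = μ₀n₁I₁ across the inner coil,
so the flux linkage is N₂Φ = N₂B₁A₂ = μ₀n₁N₂A₂·I₁, giving M = μ₀n₁N₂A₂.
A₂ = πr² = π(2.240×10^-2 m)² = 1.576×10^-3 m².
M = (4π×10⁻⁷)(2390)(793)(1.576×10^-3) = 3.754×10^-3 H.

M ≈ 3.75 mH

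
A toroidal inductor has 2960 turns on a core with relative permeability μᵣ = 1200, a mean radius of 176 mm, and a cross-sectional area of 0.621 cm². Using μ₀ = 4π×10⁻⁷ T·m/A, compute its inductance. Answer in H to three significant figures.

For a thin toroid, L = μ₀μᵣN²A/(2πR).
L = (4π×10⁻⁷)(1200)(2960)²(6.210×10^-5) / (2π×0.176 m) = 0.7419 H.

L ≈ 0.742 H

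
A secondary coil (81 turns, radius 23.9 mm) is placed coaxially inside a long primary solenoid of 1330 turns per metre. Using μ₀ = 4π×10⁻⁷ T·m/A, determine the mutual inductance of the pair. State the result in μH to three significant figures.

The outer solenoid produces a uniform field B₁ = μ₀n₁I₁ across the inner coil,
so the flux linkage is N₂Φ = N₂B₁A₂ = μ₀n₁N₂A₂·I₁, giving M = μ₀n₁N₂A₂.
A₂ = πr² = π(2.390×10^-2 m)² = 1.7945×10^-3 m².
M = (4π×10⁻⁷)(1330)(81)(1.7945×10^-3) = 2.429×10^-4 H.

M ≈ 243 μH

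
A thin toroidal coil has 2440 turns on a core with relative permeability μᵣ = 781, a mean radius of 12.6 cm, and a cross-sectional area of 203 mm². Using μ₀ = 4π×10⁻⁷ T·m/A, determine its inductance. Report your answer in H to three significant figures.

L ≈ 1.50 H

For a thin toroid, L = μ₀μᵣN²A/(2πR).
L = (4π×10⁻⁷)(781)(2440)²(2.030×10^-4) / (2π×0.126 m) = 1.498 H.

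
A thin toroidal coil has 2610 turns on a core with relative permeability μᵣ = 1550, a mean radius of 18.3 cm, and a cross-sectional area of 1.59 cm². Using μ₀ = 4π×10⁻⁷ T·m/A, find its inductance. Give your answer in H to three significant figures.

L ≈ 1.83 H

For a thin toroid, L = μ₀μᵣN²A/(2πR).
L = (4π×10⁻⁷)(1550)(2610)²(1.590×10^-4) / (2π×0.183 m) = 1.8348 H.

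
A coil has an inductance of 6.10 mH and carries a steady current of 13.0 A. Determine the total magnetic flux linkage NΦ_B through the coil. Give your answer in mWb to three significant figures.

From L = NΦ_B/I, the flux linkage is NΦ_B = LI.
NΦ_B = (6.100×10^-3 H)(13.0 A) = 7.930×10^-2 Wb.

NΦ_B ≈ 79.3 mWb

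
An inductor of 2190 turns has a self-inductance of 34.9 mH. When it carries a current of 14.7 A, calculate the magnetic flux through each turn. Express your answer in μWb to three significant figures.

From L = NΦ_B/I, the flux per turn is Φ_B = LI/N.
Φ_B = (3.490×10^-2 H)(14.7 A)/2190 = 2.343×10^-4 Wb.

Φ_B ≈ 234 μWb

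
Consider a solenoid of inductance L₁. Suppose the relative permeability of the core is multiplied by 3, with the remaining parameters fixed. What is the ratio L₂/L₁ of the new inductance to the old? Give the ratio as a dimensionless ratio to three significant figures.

L₂/L₁ = 3.00

For a solenoid, L ∝ μᵣN²A/ℓ.
L₂/L₁ = (3) = 3.00.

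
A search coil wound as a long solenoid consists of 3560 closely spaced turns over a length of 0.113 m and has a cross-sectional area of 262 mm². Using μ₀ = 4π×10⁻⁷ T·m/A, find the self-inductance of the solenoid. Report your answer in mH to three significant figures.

L ≈ 36.9 mH

A = 262 mm² = 2.620×10^-4 m².
For a long solenoid, L = μ₀N²A/ℓ.
L = (4π×10⁻⁷)(3560)²(2.620×10^-4)/(0.113 m) = 3.693×10^-2 H.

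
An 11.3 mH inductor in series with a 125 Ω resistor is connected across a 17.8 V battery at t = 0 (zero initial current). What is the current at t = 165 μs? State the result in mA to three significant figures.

I ≈ 119 mA

τ = L/R = 1.130×10^-2/125 = 9.040×10^-5 s; final current I_∞ = ε/R = 17.8/125 = 0.1424 A.
I(t) = I_∞(1 − e^(−t/τ)) with t/τ = 1.825.
I = (0.1424)(1 − e^(−1.825)) = 0.1194 A.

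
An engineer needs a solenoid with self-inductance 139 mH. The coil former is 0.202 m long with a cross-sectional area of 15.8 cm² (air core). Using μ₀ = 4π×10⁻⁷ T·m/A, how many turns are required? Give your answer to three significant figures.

A = 15.8 cm² = 1.580×10^-3 m².
From L = μ₀N²A/ℓ, N = √(Lℓ / (μ₀A)).
N = √[(0.139)(0.202) / ((4π×10⁻⁷)×1.580×10^-3)] = √(1.414×10^7) ≈ 3760.5.

N ≈ 3760 turns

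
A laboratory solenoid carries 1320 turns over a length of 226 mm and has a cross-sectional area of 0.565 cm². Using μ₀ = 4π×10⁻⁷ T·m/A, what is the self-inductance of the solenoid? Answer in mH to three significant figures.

A = 0.565 cm² = 5.650×10^-5 m².
For a long solenoid, L = μ₀N²A/ℓ.
L = (4π×10⁻⁷)(1320)²(5.650×10^-5)/(0.226 m) = 5.474×10^-4 H.

L ≈ 0.547 mH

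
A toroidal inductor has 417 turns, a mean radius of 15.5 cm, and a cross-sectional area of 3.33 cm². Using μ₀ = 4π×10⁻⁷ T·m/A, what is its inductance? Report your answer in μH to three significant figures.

For a thin toroid, L = μ₀N²A/(2πR).
L = (4π×10⁻⁷)(417)²(3.330×10^-4) / (2π×0.155 m) = 7.472×10^-5 H.

L ≈ 74.7 μH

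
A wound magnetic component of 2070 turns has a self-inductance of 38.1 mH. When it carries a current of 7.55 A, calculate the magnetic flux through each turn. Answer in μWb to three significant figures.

Φ_B ≈ 139 μWb

From L = NΦ_B/I, the flux per turn is Φ_B = LI/N.
Φ_B = (3.810×10^-2 H)(7.55 A)/2070 = 1.390×10^-4 Wb.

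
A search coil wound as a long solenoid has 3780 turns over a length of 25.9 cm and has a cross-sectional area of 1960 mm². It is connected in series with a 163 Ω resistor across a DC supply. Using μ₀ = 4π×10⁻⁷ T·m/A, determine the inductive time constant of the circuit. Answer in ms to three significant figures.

τ ≈ 0.834 ms

A = 1960 mm² = 1.960×10^-3 m².
L = μ₀N²A/ℓ = (4π×10⁻⁷)(3780)²(1.960×10^-3)/(0.259) = 0.1359 H.
τ = L/R = (0.1359)/(163) = 8.336×10^-4 s.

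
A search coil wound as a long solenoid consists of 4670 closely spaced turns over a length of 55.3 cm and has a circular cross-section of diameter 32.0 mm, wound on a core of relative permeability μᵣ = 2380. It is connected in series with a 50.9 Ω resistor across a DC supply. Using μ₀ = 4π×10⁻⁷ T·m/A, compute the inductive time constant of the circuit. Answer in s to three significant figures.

A = π(d/2)² = π(1.600×10^-2 m)² = 8.042×10^-4 m².
L = μ₀μᵣN²A/ℓ = (4π×10⁻⁷)(2380)(4670)²(8.042×10^-4)/(0.553) = 94.86 H.
τ = L/R = (94.86)/(50.9) = 1.864 s.

τ ≈ 1.86 s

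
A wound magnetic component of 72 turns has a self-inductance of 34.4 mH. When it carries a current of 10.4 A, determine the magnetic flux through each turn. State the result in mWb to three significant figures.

From L = NΦ_B/I, the flux per turn is Φ_B = LI/N.
Φ_B = (3.440×10^-2 H)(10.4 A)/72 = 4.969×10^-3 Wb.

Φ_B ≈ 4.97 mWb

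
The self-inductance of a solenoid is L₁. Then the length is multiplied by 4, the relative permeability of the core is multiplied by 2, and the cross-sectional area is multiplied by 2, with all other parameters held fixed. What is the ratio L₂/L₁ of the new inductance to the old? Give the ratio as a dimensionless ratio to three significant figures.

L₂/L₁ = 1.00

For a solenoid, L ∝ μᵣN²A/ℓ.
L₂/L₁ = (4)^-1 × (2) × (2) = 1.00.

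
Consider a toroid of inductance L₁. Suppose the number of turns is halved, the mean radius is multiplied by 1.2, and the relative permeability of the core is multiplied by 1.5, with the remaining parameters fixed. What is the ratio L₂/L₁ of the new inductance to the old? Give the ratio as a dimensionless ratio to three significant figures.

For a toroid, L ∝ μᵣN²A/R.
L₂/L₁ = (0.5)^2 × (1.2)^-1 × (1.5) = 0.313.

L₂/L₁ = 0.313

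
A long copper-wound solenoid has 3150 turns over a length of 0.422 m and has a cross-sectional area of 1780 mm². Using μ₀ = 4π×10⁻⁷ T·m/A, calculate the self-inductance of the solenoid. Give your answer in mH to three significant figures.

A = 1780 mm² = 1.780×10^-3 m².
For a long solenoid, L = μ₀N²A/ℓ.
L = (4π×10⁻⁷)(3150)²(1.780×10^-3)/(0.422 m) = 5.259×10^-2 H.

L ≈ 52.6 mH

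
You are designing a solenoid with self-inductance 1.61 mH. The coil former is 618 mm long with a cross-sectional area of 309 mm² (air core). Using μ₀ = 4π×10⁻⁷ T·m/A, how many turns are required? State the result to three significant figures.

A = 309 mm² = 3.090×10^-4 m².
From L = μ₀N²A/ℓ, N = √(Lℓ / (μ₀A)).
N = √[(1.610×10^-3)(0.618) / ((4π×10⁻⁷)×3.090×10^-4)] = √(2.562×10^6) ≈ 1600.7.

N ≈ 1600 turns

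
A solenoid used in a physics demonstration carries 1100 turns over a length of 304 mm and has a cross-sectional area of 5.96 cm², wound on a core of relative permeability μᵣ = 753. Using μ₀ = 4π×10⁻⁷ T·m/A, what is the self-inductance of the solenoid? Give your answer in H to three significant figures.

L ≈ 2.24 H

A = 5.96 cm² = 5.960×10^-4 m².
For a long solenoid, L = μ₀μᵣN²A/ℓ.
L = (4π×10⁻⁷)(753)(1100)²(5.960×10^-4)/(0.304 m) = 2.2447 H.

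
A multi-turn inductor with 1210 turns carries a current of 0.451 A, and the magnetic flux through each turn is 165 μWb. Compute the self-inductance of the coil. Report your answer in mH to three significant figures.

L ≈ 443 mH

Self-inductance is defined by L = NΦ_B/I (flux linkage over current).
L = (1210)(1.650×10^-4 Wb)/(0.451 A) = 0.4427 H.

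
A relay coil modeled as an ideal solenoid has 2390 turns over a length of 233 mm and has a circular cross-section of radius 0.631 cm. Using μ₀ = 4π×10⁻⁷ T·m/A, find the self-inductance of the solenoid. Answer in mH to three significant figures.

L ≈ 3.85 mH

A = πr² = π(6.310×10^-3 m)² = 1.251×10^-4 m².
For a long solenoid, L = μ₀N²A/ℓ.
L = (4π×10⁻⁷)(2390)²(1.251×10^-4)/(0.233 m) = 3.854×10^-3 H.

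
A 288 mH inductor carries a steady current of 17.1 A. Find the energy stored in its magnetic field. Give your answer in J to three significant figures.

Stored magnetic energy: U = ½LI².
U = ½(0.288 H)(17.1 A)² = 42.11 J.

U ≈ 42.1 J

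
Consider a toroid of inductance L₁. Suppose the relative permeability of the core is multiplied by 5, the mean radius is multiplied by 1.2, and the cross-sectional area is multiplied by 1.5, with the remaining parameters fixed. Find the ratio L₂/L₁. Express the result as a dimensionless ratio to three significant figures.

L₂/L₁ = 6.25

For a toroid, L ∝ μᵣN²A/R.
L₂/L₁ = (5) × (1.2)^-1 × (1.5) = 6.25.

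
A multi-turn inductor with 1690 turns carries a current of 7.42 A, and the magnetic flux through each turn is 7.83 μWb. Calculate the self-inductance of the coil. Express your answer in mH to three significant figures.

Self-inductance is defined by L = NΦ_B/I (flux linkage over current).
L = (1690)(7.830×10^-6 Wb)/(7.42 A) = 1.783×10^-3 H.

L ≈ 1.78 mH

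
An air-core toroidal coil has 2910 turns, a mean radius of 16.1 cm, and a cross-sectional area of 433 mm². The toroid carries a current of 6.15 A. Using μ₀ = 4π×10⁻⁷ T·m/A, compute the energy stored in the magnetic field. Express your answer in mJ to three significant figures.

L = μ₀N²A/(2πR) = (4π×10⁻⁷)(2910)²(4.330×10^-4)/(2π×0.161) = 4.5549×10^-3 H.
U = ½LI² = ½(4.5549×10^-3)(6.15)² = 8.614×10^-2 J.

U ≈ 86.1 mJ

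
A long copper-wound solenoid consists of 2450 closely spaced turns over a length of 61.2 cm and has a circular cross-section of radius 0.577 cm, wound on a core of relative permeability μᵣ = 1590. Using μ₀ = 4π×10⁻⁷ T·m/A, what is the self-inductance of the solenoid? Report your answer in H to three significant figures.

A = πr² = π(5.770×10^-3 m)² = 1.046×10^-4 m².
For a long solenoid, L = μ₀μᵣN²A/ℓ.
L = (4π×10⁻⁷)(1590)(2450)²(1.046×10^-4)/(0.612 m) = 2.05 H.

L ≈ 2.05 H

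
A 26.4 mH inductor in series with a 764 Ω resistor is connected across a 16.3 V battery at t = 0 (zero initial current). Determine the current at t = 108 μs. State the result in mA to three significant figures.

I ≈ 20.4 mA

τ = L/R = 2.640×10^-2/764 = 3.455×10^-5 s; final current I_∞ = ε/R = 16.3/764 = 2.134×10^-2 A.
I(t) = I_∞(1 − e^(−t/τ)) with t/τ = 3.125.
I = (2.134×10^-2)(1 − e^(−3.125)) = 2.040×10^-2 A.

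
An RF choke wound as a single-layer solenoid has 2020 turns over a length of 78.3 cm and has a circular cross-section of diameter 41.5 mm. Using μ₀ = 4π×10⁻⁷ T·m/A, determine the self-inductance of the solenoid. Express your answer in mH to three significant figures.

L ≈ 8.86 mH

A = π(d/2)² = π(2.075×10^-2 m)² = 1.353×10^-3 m².
For a long solenoid, L = μ₀N²A/ℓ.
L = (4π×10⁻⁷)(2020)²(1.353×10^-3)/(0.783 m) = 8.858×10^-3 H.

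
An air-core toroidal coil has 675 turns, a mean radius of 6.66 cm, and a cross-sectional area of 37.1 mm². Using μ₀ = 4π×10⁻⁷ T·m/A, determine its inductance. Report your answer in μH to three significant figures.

For a thin toroid, L = μ₀N²A/(2πR).
L = (4π×10⁻⁷)(675)²(3.710×10^-5) / (2π×6.660×10^-2 m) = 5.076×10^-5 H.

L ≈ 50.8 μH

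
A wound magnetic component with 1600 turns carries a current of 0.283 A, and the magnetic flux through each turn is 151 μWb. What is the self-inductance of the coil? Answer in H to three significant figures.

Self-inductance is defined by L = NΦ_B/I (flux linkage over current).
L = (1600)(1.510×10^-4 Wb)/(0.283 A) = 0.8537 H.

L ≈ 0.854 H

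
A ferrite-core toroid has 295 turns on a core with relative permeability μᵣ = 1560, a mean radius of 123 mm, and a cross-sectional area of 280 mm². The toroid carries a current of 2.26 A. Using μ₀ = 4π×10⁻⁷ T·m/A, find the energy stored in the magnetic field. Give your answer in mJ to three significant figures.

U ≈ 158 mJ

L = μ₀μᵣN²A/(2πR) = (4π×10⁻⁷)(1560)(295)²(2.800×10^-4)/(2π×0.123) = 6.181×10^-2 H.
U = ½LI² = ½(6.181×10^-2)(2.26)² = 0.1578 J.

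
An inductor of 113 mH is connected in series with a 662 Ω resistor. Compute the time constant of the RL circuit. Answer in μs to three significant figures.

τ = L/R = (0.113 H)/(662 Ω) = 1.707×10^-4 s.

τ ≈ 171 μs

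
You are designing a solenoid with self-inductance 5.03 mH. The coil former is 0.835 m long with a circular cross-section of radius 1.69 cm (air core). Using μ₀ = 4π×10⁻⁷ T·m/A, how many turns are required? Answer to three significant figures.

A = πr² = π(1.690×10^-2 m)² = 8.973×10^-4 m².
From L = μ₀N²A/ℓ, N = √(Lℓ / (μ₀A)).
N = √[(5.030×10^-3)(0.835) / ((4π×10⁻⁷)×8.973×10^-4)] = √(3.72496×10^6) ≈ 1930.0.

N ≈ 1930 turns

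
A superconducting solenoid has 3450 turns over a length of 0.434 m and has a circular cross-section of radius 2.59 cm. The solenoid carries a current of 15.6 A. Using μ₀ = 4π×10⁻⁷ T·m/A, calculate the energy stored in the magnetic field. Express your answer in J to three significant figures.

U ≈ 8.84 J

A = πr² = π(2.590×10^-2 m)² = 2.107×10^-3 m².
L = μ₀N²A/ℓ = (4π×10⁻⁷)(3450)²(2.107×10^-3)/(0.434) = 7.263×10^-2 H.
U = ½LI² = ½(7.263×10^-2)(15.6)² = 8.837 J.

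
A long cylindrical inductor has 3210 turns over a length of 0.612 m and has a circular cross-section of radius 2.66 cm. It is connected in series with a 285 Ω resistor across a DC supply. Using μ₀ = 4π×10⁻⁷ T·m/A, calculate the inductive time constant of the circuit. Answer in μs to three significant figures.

τ ≈ 165 μs

A = πr² = π(2.660×10^-2 m)² = 2.223×10^-3 m².
L = μ₀N²A/ℓ = (4π×10⁻⁷)(3210)²(2.223×10^-3)/(0.612) = 4.703×10^-2 H.
τ = L/R = (4.703×10^-2)/(285) = 1.650×10^-4 s.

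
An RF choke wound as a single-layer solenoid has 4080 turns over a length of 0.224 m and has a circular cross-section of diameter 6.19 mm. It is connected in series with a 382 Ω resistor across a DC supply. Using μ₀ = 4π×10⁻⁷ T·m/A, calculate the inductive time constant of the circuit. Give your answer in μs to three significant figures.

τ ≈ 7.36 μs

A = π(d/2)² = π(3.095×10^-3 m)² = 3.009×10^-5 m².
L = μ₀N²A/ℓ = (4π×10⁻⁷)(4080)²(3.009×10^-5)/(0.224) = 2.810×10^-3 H.
τ = L/R = (2.810×10^-3)/(382) = 7.357×10^-6 s.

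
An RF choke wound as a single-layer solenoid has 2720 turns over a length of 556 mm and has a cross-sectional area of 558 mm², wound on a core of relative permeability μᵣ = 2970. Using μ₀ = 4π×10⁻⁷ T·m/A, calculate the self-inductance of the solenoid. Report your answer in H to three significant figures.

L ≈ 27.7 H

A = 558 mm² = 5.580×10^-4 m².
For a long solenoid, L = μ₀μᵣN²A/ℓ.
L = (4π×10⁻⁷)(2970)(2720)²(5.580×10^-4)/(0.556 m) = 27.71 H.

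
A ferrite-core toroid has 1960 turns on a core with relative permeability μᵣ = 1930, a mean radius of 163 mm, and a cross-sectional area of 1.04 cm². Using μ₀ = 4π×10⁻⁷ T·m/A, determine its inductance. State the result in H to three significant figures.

For a thin toroid, L = μ₀μᵣN²A/(2πR).
L = (4π×10⁻⁷)(1930)(1960)²(1.040×10^-4) / (2π×0.163 m) = 0.9461 H.

L ≈ 0.946 H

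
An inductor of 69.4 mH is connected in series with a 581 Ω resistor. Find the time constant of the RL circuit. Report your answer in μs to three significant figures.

τ = L/R = (6.940×10^-2 H)/(581 Ω) = 1.194×10^-4 s.

τ ≈ 119 μs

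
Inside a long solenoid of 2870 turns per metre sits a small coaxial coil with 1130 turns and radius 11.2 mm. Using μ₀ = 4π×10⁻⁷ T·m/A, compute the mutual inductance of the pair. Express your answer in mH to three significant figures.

M ≈ 1.61 mH

The outer solenoid produces a uniform field B₁ = μ₀n₁I₁ across the inner coil,
so the flux linkage is N₂Φ = N₂B₁A₂ = μ₀n₁N₂A₂·I₁, giving M = μ₀n₁N₂A₂.
A₂ = πr² = π(1.120×10^-2 m)² = 3.941×10^-4 m².
M = (4π×10⁻⁷)(2870)(1130)(3.941×10^-4) = 1.606×10^-3 H.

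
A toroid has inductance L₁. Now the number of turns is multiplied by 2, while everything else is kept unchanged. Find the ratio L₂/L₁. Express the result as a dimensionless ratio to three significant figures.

L₂/L₁ = 4.00

For a toroid, L ∝ μᵣN²A/R.
L₂/L₁ = (2)^2 = 4.00.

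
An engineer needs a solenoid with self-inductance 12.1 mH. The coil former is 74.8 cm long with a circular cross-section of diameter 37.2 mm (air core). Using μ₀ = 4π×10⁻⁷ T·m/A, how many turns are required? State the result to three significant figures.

N ≈ 2570 turns

A = π(d/2)² = π(1.860×10^-2 m)² = 1.087×10^-3 m².
From L = μ₀N²A/ℓ, N = √(Lℓ / (μ₀A)).
N = √[(1.210×10^-2)(0.748) / ((4π×10⁻⁷)×1.087×10^-3)] = √(6.627×10^6) ≈ 2574.2.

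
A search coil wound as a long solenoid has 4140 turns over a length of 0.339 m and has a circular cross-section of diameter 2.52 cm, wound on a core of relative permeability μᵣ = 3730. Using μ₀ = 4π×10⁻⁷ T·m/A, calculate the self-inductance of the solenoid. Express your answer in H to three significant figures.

A = π(d/2)² = π(1.260×10^-2 m)² = 4.988×10^-4 m².
For a long solenoid, L = μ₀μᵣN²A/ℓ.
L = (4π×10⁻⁷)(3730)(4140)²(4.988×10^-4)/(0.339 m) = 118.2 H.

L ≈ 118 H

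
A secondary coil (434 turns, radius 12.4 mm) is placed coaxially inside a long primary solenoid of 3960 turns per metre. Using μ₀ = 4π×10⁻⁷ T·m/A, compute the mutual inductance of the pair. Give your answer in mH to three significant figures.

M ≈ 1.04 mH

The outer solenoid produces a uniform field B₁ = μ₀n₁I₁ across the inner coil,
so the flux linkage is N₂Φ = N₂B₁A₂ = μ₀n₁N₂A₂·I₁, giving M = μ₀n₁N₂A₂.
A₂ = πr² = π(1.240×10^-2 m)² = 4.831×10^-4 m².
M = (4π×10⁻⁷)(3960)(434)(4.831×10^-4) = 1.043×10^-3 H.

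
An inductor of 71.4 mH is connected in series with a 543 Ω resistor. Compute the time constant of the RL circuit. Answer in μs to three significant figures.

τ = L/R = (7.140×10^-2 H)/(543 Ω) = 1.3149×10^-4 s.

τ ≈ 131 μs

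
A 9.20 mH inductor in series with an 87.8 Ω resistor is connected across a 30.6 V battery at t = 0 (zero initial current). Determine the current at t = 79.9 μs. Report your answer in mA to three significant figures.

τ = L/R = 9.200×10^-3/87.8 = 1.048×10^-4 s; final current I_∞ = ε/R = 30.6/87.8 = 0.3485 A.
I(t) = I_∞(1 − e^(−t/τ)) with t/τ = 0.763.
I = (0.3485)(1 − e^(−0.763)) = 0.1859 A.

I ≈ 186 mA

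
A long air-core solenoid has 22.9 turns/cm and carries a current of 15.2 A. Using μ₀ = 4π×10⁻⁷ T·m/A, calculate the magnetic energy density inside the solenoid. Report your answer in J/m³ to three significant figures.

u ≈ 761 J/m³

B = μ₀nI = (4π×10⁻⁷)(2.290×10^3)(15.2) = 4.374×10^-2 T.
u = B²/(2μ₀) = (4.374×10^-2)²/(2×4π×10⁻⁷) = 761.3 J/m³.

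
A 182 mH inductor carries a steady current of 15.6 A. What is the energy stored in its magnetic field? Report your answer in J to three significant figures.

U ≈ 22.1 J

Stored magnetic energy: U = ½LI².
U = ½(0.182 H)(15.6 A)² = 22.146 J.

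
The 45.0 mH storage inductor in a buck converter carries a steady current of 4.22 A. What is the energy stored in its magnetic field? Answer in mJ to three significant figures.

Stored magnetic energy: U = ½LI².
U = ½(4.500×10^-2 H)(4.22 A)² = 0.4007 J.

U ≈ 401 mJ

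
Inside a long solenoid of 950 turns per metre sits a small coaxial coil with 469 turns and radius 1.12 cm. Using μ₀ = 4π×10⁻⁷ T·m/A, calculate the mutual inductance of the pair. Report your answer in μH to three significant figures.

The outer solenoid produces a uniform field B₁ = μ₀n₁I₁ across the inner coil,
so the flux linkage is N₂Φ = N₂B₁A₂ = μ₀n₁N₂A₂·I₁, giving M = μ₀n₁N₂A₂.
A₂ = πr² = π(1.120×10^-2 m)² = 3.941×10^-4 m².
M = (4π×10⁻⁷)(950)(469)(3.941×10^-4) = 2.206×10^-4 H.

M ≈ 221 μH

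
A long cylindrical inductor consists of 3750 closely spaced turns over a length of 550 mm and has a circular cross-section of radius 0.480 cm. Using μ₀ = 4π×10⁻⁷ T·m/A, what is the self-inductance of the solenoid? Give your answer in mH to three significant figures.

A = πr² = π(4.800×10^-3 m)² = 7.238×10^-5 m².
For a long solenoid, L = μ₀N²A/ℓ.
L = (4π×10⁻⁷)(3750)²(7.238×10^-5)/(0.55 m) = 2.326×10^-3 H.

L ≈ 2.33 mH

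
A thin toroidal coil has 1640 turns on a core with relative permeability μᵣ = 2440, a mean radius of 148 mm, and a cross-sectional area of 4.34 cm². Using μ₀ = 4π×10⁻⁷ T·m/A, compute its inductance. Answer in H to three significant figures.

For a thin toroid, L = μ₀μᵣN²A/(2πR).
L = (4π×10⁻⁷)(2440)(1640)²(4.340×10^-4) / (2π×0.148 m) = 3.849 H.

L ≈ 3.85 H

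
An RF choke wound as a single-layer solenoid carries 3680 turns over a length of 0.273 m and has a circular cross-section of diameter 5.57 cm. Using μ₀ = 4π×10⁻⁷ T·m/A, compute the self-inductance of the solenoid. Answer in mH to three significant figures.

L ≈ 152 mH

A = π(d/2)² = π(2.785×10^-2 m)² = 2.437×10^-3 m².
For a long solenoid, L = μ₀N²A/ℓ.
L = (4π×10⁻⁷)(3680)²(2.437×10^-3)/(0.273 m) = 0.1519 H.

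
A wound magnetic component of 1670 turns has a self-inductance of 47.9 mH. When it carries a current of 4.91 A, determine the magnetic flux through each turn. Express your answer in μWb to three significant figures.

Φ_B ≈ 141 μWb

From L = NΦ_B/I, the flux per turn is Φ_B = LI/N.
Φ_B = (4.790×10^-2 H)(4.91 A)/1670 = 1.408×10^-4 Wb.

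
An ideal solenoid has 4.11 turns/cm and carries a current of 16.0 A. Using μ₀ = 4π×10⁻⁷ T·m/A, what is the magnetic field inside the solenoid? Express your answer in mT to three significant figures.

Inside a long solenoid, B = μ₀nI.
B = (4π×10⁻⁷)(411 m⁻¹)(16.0 A) = 8.264×10^-3 T.

B ≈ 8.26 mT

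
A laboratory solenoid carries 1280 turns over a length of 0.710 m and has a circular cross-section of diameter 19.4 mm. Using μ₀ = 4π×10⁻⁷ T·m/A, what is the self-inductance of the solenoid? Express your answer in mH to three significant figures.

L ≈ 0.857 mH

A = π(d/2)² = π(9.700×10^-3 m)² = 2.956×10^-4 m².
For a long solenoid, L = μ₀N²A/ℓ.
L = (4π×10⁻⁷)(1280)²(2.956×10^-4)/(0.71 m) = 8.572×10^-4 H.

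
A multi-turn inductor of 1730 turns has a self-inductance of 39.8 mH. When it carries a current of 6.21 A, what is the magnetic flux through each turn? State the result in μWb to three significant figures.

From L = NΦ_B/I, the flux per turn is Φ_B = LI/N.
Φ_B = (3.980×10^-2 H)(6.21 A)/1730 = 1.429×10^-4 Wb.

Φ_B ≈ 143 μWb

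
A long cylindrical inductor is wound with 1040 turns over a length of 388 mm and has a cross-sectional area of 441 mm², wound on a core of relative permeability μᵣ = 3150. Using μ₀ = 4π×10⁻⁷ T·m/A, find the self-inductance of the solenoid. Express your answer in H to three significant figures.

L ≈ 4.87 H

A = 441 mm² = 4.410×10^-4 m².
For a long solenoid, L = μ₀μᵣN²A/ℓ.
L = (4π×10⁻⁷)(3150)(1040)²(4.410×10^-4)/(0.388 m) = 4.866 H.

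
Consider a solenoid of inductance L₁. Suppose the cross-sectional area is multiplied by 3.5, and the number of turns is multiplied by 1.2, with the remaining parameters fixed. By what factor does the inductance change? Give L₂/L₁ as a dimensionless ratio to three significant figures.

L₂/L₁ = 5.04

For a solenoid, L ∝ μᵣN²A/ℓ.
L₂/L₁ = (3.5) × (1.2)^2 = 5.04.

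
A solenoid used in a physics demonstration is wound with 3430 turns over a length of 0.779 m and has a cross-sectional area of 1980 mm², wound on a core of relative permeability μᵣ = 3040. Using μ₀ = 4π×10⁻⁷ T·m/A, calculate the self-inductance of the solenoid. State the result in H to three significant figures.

A = 1980 mm² = 1.980×10^-3 m².
For a long solenoid, L = μ₀μᵣN²A/ℓ.
L = (4π×10⁻⁷)(3040)(3430)²(1.980×10^-3)/(0.779 m) = 114.2 H.

L ≈ 114 H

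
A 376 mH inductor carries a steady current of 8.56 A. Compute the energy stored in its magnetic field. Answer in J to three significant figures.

Stored magnetic energy: U = ½LI².
U = ½(0.376 H)(8.56 A)² = 13.78 J.

U ≈ 13.8 J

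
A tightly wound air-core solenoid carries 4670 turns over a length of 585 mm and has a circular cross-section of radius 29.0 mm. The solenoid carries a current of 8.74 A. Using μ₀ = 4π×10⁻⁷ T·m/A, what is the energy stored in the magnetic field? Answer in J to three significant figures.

A = πr² = π(2.900×10^-2 m)² = 2.642×10^-3 m².
L = μ₀N²A/ℓ = (4π×10⁻⁷)(4670)²(2.642×10^-3)/(0.585) = 0.1238 H.
U = ½LI² = ½(0.1238)(8.74)² = 4.727 J.

U ≈ 4.73 J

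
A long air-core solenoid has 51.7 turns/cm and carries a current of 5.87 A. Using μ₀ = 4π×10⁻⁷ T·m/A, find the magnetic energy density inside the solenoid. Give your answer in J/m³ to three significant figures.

u ≈ 579 J/m³

B = μ₀nI = (4π×10⁻⁷)(5.170×10^3)(5.87) = 3.814×10^-2 T.
u = B²/(2μ₀) = (3.814×10^-2)²/(2×4π×10⁻⁷) = 578.7 J/m³.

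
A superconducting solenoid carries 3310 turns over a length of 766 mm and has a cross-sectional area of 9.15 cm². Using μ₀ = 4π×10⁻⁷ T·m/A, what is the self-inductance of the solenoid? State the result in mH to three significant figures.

L ≈ 16.4 mH

A = 9.15 cm² = 9.150×10^-4 m².
For a long solenoid, L = μ₀N²A/ℓ.
L = (4π×10⁻⁷)(3310)²(9.150×10^-4)/(0.766 m) = 1.6446×10^-2 H.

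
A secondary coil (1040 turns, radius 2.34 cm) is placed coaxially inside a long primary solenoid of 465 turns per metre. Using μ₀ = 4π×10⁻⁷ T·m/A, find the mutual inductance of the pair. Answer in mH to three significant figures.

The outer solenoid produces a uniform field B₁ = μ₀n₁I₁ across the inner coil,
so the flux linkage is N₂Φ = N₂B₁A₂ = μ₀n₁N₂A₂·I₁, giving M = μ₀n₁N₂A₂.
A₂ = πr² = π(2.340×10^-2 m)² = 1.720×10^-3 m².
M = (4π×10⁻⁷)(465)(1040)(1.720×10^-3) = 1.045×10^-3 H.

M ≈ 1.05 mH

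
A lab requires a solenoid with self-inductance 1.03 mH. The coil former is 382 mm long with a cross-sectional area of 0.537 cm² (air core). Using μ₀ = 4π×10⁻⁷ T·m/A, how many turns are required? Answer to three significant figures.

N ≈ 2410 turns

A = 0.537 cm² = 5.370×10^-5 m².
From L = μ₀N²A/ℓ, N = √(Lℓ / (μ₀A)).
N = √[(1.030×10^-3)(0.382) / ((4π×10⁻⁷)×5.370×10^-5)] = √(5.831×10^6) ≈ 2414.7.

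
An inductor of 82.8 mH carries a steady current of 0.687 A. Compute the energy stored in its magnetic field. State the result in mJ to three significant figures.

U ≈ 19.5 mJ

Stored magnetic energy: U = ½LI².
U = ½(8.280×10^-2 H)(0.687 A)² = 1.954×10^-2 J.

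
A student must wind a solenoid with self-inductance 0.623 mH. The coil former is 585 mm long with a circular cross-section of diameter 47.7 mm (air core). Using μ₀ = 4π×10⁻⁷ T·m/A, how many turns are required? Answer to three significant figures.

A = π(d/2)² = π(2.385×10^-2 m)² = 1.787×10^-3 m².
From L = μ₀N²A/ℓ, N = √(Lℓ / (μ₀A)).
N = √[(6.230×10^-4)(0.585) / ((4π×10⁻⁷)×1.787×10^-3)] = √(1.623×10^5) ≈ 402.9.

N ≈ 403 turns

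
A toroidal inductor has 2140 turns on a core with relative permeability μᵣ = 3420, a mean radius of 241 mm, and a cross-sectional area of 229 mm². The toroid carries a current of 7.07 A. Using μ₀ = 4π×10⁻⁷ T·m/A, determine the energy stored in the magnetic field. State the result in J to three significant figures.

U ≈ 74.4 J

L = μ₀μᵣN²A/(2πR) = (4π×10⁻⁷)(3420)(2140)²(2.290×10^-4)/(2π×0.241) = 2.976 H.
U = ½LI² = ½(2.976)(7.07)² = 74.39 J.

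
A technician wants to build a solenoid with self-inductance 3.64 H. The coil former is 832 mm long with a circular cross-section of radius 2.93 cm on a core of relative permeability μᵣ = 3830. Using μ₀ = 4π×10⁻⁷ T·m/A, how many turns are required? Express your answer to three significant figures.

N ≈ 483 turns

A = πr² = π(2.930×10^-2 m)² = 2.697×10^-3 m².
From L = μ₀μᵣN²A/ℓ, N = √(Lℓ / (μ₀μᵣA)).
N = √[(3.64)(0.832) / ((4π×10⁻⁷)(3830)×2.697×10^-3)] = √(2.333×10^5) ≈ 483.0.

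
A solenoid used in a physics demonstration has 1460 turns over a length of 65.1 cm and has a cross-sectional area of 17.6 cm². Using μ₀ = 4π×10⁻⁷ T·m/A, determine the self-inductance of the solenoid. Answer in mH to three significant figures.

L ≈ 7.24 mH

A = 17.6 cm² = 1.760×10^-3 m².
For a long solenoid, L = μ₀N²A/ℓ.
L = (4π×10⁻⁷)(1460)²(1.760×10^-3)/(0.651 m) = 7.242×10^-3 H.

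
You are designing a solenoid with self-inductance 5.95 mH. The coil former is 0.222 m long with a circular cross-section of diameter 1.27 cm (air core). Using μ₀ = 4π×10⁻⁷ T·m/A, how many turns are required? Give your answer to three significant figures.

A = π(d/2)² = π(6.350×10^-3 m)² = 1.267×10^-4 m².
From L = μ₀N²A/ℓ, N = √(Lℓ / (μ₀A)).
N = √[(5.950×10^-3)(0.222) / ((4π×10⁻⁷)×1.267×10^-4)] = √(8.298×10^6) ≈ 2880.6.

N ≈ 2880 turns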